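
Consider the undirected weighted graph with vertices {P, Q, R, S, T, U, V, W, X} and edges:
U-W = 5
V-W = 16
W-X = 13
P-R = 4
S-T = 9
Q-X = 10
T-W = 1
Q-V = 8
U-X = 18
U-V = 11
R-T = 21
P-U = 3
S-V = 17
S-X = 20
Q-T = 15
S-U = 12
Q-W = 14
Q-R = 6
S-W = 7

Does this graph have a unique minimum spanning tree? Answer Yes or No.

Yes

Kruskal's algorithm — process edges by increasing weight (ties by edge label):
T-W (1): add — endpoints in different components.
P-U (3): add — endpoints in different components.
P-R (4): add — endpoints in different components.
U-W (5): add — endpoints in different components.
Q-R (6): add — endpoints in different components.
S-W (7): add — endpoints in different components.
Q-V (8): add — endpoints in different components.
S-T (9): skip — S and T already connected.
Q-X (10): add — endpoints in different components.
Every non-tree edge has weight strictly greater than the heaviest edge on the tree path between its endpoints, so the MST is unique.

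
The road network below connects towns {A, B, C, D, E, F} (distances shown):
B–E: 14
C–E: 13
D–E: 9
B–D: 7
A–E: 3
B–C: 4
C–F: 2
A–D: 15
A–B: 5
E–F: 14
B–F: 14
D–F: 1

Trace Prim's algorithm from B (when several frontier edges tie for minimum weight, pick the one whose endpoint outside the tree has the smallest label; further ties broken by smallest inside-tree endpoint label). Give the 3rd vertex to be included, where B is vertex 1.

F

Prim, starting at B.
Step 1: frontier [B–C 4, A–B 5, B–D 7, B–E 14, B–F 14] → take B–C (4); add C.
Step 2: frontier [A–B 5, B–D 7, B–E 14, B–F 14, C–F 2, C–E 13] → take C–F (2); add F.
Step 3: frontier [A–B 5, B–D 7, B–E 14, C–E 13, D–F 1, E–F 14] → take D–F (1); add D.
Step 4: frontier [A–B 5, B–E 14, C–E 13, D–E 9, A–D 15, E–F 14] → take A–B (5); add A.
Step 5: frontier [A–E 3, B–E 14, C–E 13, D–E 9, E–F 14] → take A–E (3); add E.
Vertex order: B, C, F, D, A, E. The 3rd vertex is F.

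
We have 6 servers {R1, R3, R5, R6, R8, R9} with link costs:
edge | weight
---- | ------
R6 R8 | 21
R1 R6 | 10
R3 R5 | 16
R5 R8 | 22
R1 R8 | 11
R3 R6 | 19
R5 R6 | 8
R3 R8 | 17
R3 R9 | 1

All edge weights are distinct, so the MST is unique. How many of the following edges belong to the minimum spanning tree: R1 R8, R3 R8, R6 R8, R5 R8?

Kruskal: consider edges lightest-first.
R3 R9 (1): add. Components now {R1} {R6} {R5} {R3,R9} {R8}
R5 R6 (8): add. Components now {R1} {R5,R6} {R3,R9} {R8}
R1 R6 (10): add. Components now {R1,R5,R6} {R3,R9} {R8}
R1 R8 (11): add. Components now {R1,R5,R6,R8} {R3,R9}
R3 R5 (16): add. Components now {R1,R3,R5,R6,R8,R9}
MST edge set: {R3 R9, R5 R6, R1 R6, R1 R8, R3 R5}.
Of the listed edges, {R1 R8} are in the MST → 1.

1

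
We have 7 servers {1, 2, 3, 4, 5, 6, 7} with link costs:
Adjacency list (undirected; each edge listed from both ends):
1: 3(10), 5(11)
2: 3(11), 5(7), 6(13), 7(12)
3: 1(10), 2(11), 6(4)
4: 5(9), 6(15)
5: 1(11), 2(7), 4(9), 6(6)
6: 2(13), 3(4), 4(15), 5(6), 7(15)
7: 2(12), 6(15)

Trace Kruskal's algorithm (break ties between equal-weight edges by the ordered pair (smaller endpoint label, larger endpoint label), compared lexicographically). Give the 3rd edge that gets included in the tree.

Kruskal: consider edges lightest-first.
3 6 (4): add — endpoints in different components.
5 6 (6): add — endpoints in different components.
2 5 (7): add — endpoints in different components.
4 5 (9): add — endpoints in different components.
1 3 (10): add — endpoints in different components.
1 5 (11): skip — 1 and 5 already connected.
2 3 (11): skip — 2 and 3 already connected.
2 7 (12): add — endpoints in different components.
The 3rd edge added is 2 5.

2-5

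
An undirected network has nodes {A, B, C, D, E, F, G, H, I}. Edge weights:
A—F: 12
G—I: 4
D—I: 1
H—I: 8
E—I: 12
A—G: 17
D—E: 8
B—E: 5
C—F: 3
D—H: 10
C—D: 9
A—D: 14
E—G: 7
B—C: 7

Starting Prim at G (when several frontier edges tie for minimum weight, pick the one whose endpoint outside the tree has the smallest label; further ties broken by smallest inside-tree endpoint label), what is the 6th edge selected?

Prim, starting at G.
Step 1: frontier [G—I 4, E—G 7, A—G 17] → take G—I (4); add I.
Step 2: frontier [E—G 7, A—G 17, D—I 1, H—I 8, E—I 12] → take D—I (1); add D.
Step 3: frontier [D—E 8, C—D 9, D—H 10, A—D 14, E—G 7, A—G 17, H—I 8, E—I 12] → take E—G (7); add E.
Step 4: frontier [C—D 9, D—H 10, A—D 14, B—E 5, A—G 17, H—I 8] → take B—E (5); add B.
Step 5: frontier [B—C 7, C—D 9, D—H 10, A—D 14, A—G 17, H—I 8] → take B—C (7); add C.
Step 6: frontier [C—F 3, D—H 10, A—D 14, A—G 17, H—I 8] → take C—F (3); add F.
Step 7: frontier [D—H 10, A—D 14, A—F 12, A—G 17, H—I 8] → take H—I (8); add H.
Step 8: frontier [A—D 14, A—F 12, A—G 17] → take A—F (12); add A.
The 6th edge added is C—F.

C-F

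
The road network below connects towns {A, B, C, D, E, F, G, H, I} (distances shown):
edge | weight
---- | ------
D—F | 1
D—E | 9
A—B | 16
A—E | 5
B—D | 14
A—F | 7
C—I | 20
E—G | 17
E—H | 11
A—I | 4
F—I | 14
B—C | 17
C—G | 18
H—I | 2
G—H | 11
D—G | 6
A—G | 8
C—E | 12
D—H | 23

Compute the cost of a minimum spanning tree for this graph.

51

Sort edges by weight, then run Kruskal:
D—F (1): add — endpoints in different components.
H—I (2): add — endpoints in different components.
A—I (4): add — endpoints in different components.
A—E (5): add — endpoints in different components.
D—G (6): add — endpoints in different components.
A—F (7): add — endpoints in different components.
A—G (8): skip — A and G already connected.
D—E (9): skip — D and E already connected.
E—H (11): skip — E and H already connected.
G—H (11): skip — G and H already connected.
C—E (12): add — endpoints in different components.
B—D (14): add — endpoints in different components.
MST edges: D—F, H—I, A—I, A—E, D—G, A—F, C—E, B—D; total weight 1+2+4+5+6+7+12+14 = 51.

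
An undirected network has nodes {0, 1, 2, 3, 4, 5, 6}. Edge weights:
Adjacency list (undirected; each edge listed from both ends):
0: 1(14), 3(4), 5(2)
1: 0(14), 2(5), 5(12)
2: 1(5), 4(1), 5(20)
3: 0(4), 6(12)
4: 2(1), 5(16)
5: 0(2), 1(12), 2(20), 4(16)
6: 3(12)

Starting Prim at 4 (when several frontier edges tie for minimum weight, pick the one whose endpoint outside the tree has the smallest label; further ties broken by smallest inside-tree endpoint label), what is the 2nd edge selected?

1-2

Prim's algorithm from 4:
Step 1: frontier [2–4 1, 4–5 16] → take 2–4 (1); add 2.
Step 2: frontier [1–2 5, 2–5 20, 4–5 16] → take 1–2 (5); add 1.
Step 3: frontier [1–5 12, 0–1 14, 2–5 20, 4–5 16] → take 1–5 (12); add 5.
Step 4: frontier [0–1 14, 0–5 2] → take 0–5 (2); add 0.
Step 5: frontier [0–3 4] → take 0–3 (4); add 3.
Step 6: frontier [3–6 12] → take 3–6 (12); add 6.
The 2nd edge added is 1–2.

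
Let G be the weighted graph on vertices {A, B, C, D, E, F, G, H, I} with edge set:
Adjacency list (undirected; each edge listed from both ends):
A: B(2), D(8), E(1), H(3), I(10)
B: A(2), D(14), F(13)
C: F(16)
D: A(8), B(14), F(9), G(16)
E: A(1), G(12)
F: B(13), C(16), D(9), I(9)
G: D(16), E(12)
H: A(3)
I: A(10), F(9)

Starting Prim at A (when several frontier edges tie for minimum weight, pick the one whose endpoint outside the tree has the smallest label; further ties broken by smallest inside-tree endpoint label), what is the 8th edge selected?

Prim, starting at A.
Step 1: frontier [A–E 1, A–B 2, A–H 3, A–D 8, A–I 10] → take A–E (1); add E.
Step 2: frontier [A–B 2, A–H 3, A–D 8, A–I 10, E–G 12] → take A–B (2); add B.
Step 3: frontier [A–H 3, A–D 8, A–I 10, B–F 13, B–D 14, E–G 12] → take A–H (3); add H.
Step 4: frontier [A–D 8, A–I 10, B–F 13, B–D 14, E–G 12] → take A–D (8); add D.
Step 5: frontier [A–I 10, B–F 13, D–F 9, D–G 16, E–G 12] → take D–F (9); add F.
Step 6: frontier [A–I 10, D–G 16, E–G 12, F–I 9, C–F 16] → take F–I (9); add I.
Step 7: frontier [D–G 16, E–G 12, C–F 16] → take E–G (12); add G.
Step 8: frontier [C–F 16] → take C–F (16); add C.
The 8th edge added is C–F.

C-F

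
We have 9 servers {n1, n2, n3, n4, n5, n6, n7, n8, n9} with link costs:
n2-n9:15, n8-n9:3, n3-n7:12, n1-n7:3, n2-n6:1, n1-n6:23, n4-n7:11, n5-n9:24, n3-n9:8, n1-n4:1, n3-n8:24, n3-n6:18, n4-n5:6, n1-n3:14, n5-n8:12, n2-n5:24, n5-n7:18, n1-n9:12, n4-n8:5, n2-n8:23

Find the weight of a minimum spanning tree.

Grow the tree from n6 using Prim:
Step 1: cheapest edge leaving the tree is n2-n6 (1); add n2.
Step 2: cheapest edge leaving the tree is n2-n9 (15); add n9.
Step 3: cheapest edge leaving the tree is n8-n9 (3); add n8.
Step 4: cheapest edge leaving the tree is n4-n8 (5); add n4.
Step 5: cheapest edge leaving the tree is n1-n4 (1); add n1.
Step 6: cheapest edge leaving the tree is n1-n7 (3); add n7.
Step 7: cheapest edge leaving the tree is n4-n5 (6); add n5.
Step 8: cheapest edge leaving the tree is n3-n9 (8); add n3.
MST edges: n2-n6, n2-n9, n8-n9, n4-n8, n1-n4, n1-n7, n4-n5, n3-n9; total weight 1+15+3+5+1+3+6+8 = 42.

42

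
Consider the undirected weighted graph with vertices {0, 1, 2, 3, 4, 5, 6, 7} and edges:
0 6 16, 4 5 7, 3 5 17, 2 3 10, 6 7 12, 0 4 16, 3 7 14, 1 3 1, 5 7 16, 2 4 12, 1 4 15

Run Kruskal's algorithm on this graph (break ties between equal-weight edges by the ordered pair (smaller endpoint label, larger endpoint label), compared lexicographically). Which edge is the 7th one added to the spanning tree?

Kruskal's algorithm — process edges by increasing weight (ties by edge label):
1 3 (1): add — endpoints in different components.
4 5 (7): add — endpoints in different components.
2 3 (10): add — endpoints in different components.
2 4 (12): add — endpoints in different components.
6 7 (12): add — endpoints in different components.
3 7 (14): add — endpoints in different components.
1 4 (15): skip — 1 and 4 already connected.
0 4 (16): add — endpoints in different components.
The 7th edge added is 0 4.

0-4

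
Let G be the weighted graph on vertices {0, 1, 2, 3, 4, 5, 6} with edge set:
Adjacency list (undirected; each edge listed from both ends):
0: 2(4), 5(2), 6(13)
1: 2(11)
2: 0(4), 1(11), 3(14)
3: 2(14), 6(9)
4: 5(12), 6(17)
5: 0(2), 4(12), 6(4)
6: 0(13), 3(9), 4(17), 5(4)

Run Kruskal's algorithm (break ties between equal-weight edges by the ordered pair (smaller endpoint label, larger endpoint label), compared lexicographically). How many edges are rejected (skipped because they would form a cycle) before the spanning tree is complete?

Kruskal: consider edges lightest-first.
0 5 (2): add — endpoints in different components.
0 2 (4): add — endpoints in different components.
5 6 (4): add — endpoints in different components.
3 6 (9): add — endpoints in different components.
1 2 (11): add — endpoints in different components.
4 5 (12): add — endpoints in different components.
Edges rejected before the tree was complete: 0.

0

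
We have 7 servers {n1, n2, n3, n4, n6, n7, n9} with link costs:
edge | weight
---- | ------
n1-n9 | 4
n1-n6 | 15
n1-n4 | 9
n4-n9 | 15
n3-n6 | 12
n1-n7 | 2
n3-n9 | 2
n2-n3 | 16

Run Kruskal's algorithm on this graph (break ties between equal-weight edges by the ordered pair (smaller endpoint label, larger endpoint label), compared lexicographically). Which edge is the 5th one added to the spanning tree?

n3-n6

Kruskal: consider edges lightest-first.
n1-n7 (2): add. Components now {n2} {n6} {n1,n7} {n3} {n4} {n9}
n3-n9 (2): add. Components now {n2} {n6} {n1,n7} {n3,n9} {n4}
n1-n9 (4): add. Components now {n2} {n6} {n1,n3,n7,n9} {n4}
n1-n4 (9): add. Components now {n2} {n6} {n1,n3,n4,n7,n9}
n3-n6 (12): add. Components now {n2} {n1,n3,n4,n6,n7,n9}
n1-n6 (15): skip — n6 and n1 already connected.
n4-n9 (15): skip — n4 and n9 already connected.
n2-n3 (16): add. Components now {n1,n2,n3,n4,n6,n7,n9}
The 5th edge added is n3-n6.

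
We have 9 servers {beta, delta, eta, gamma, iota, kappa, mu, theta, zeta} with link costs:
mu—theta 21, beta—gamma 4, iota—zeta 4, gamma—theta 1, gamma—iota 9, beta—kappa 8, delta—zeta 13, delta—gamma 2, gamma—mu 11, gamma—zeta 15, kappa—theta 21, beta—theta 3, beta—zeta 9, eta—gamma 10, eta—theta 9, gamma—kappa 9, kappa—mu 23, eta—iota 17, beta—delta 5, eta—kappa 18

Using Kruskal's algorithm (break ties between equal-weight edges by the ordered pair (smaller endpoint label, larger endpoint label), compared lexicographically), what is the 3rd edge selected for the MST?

Sort edges by weight, then run Kruskal:
gamma—theta (1): add — endpoints in different components.
delta—gamma (2): add — endpoints in different components.
beta—theta (3): add — endpoints in different components.
beta—gamma (4): skip — beta and gamma already connected.
iota—zeta (4): add — endpoints in different components.
beta—delta (5): skip — delta and beta already connected.
beta—kappa (8): add — endpoints in different components.
beta—zeta (9): add — endpoints in different components.
eta—theta (9): add — endpoints in different components.
gamma—iota (9): skip — gamma and iota already connected.
gamma—kappa (9): skip — gamma and kappa already connected.
eta—gamma (10): skip — gamma and eta already connected.
gamma—mu (11): add — endpoints in different components.
The 3rd edge added is beta—theta.

beta-theta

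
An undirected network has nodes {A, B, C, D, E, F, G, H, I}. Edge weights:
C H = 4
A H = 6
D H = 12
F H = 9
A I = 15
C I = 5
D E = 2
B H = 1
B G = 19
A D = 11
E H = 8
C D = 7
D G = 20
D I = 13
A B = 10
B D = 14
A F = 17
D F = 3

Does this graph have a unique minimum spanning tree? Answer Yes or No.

Yes

Kruskal: consider edges lightest-first.
B H (1): add — endpoints in different components.
D E (2): add — endpoints in different components.
D F (3): add — endpoints in different components.
C H (4): add — endpoints in different components.
C I (5): add — endpoints in different components.
A H (6): add — endpoints in different components.
C D (7): add — endpoints in different components.
E H (8): skip — E and H already connected.
F H (9): skip — F and H already connected.
A B (10): skip — A and B already connected.
A D (11): skip — A and D already connected.
D H (12): skip — D and H already connected.
D I (13): skip — D and I already connected.
B D (14): skip — B and D already connected.
A I (15): skip — A and I already connected.
A F (17): skip — A and F already connected.
B G (19): add — endpoints in different components.
Every non-tree edge has weight strictly greater than the heaviest edge on the tree path between its endpoints, so the MST is unique.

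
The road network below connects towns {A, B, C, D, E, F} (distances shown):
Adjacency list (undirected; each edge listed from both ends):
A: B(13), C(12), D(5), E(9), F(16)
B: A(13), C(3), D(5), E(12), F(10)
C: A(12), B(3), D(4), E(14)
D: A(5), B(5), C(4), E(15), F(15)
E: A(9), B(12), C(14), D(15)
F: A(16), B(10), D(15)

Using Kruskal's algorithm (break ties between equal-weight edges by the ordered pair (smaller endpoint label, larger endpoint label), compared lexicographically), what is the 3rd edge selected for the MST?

A-D

Kruskal's algorithm — process edges by increasing weight (ties by edge label):
B C (3): add — endpoints in different components.
C D (4): add — endpoints in different components.
A D (5): add — endpoints in different components.
B D (5): skip — B and D already connected.
A E (9): add — endpoints in different components.
B F (10): add — endpoints in different components.
The 3rd edge added is A D.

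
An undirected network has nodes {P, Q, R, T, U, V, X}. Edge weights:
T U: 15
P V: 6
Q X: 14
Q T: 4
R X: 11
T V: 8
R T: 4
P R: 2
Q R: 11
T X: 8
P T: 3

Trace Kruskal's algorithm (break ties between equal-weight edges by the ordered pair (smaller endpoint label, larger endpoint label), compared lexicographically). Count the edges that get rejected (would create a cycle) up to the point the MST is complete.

Kruskal: consider edges lightest-first.
P R (2): add — endpoints in different components.
P T (3): add — endpoints in different components.
Q T (4): add — endpoints in different components.
R T (4): skip — R and T already connected.
P V (6): add — endpoints in different components.
T V (8): skip — V and T already connected.
T X (8): add — endpoints in different components.
Q R (11): skip — R and Q already connected.
R X (11): skip — R and X already connected.
Q X (14): skip — X and Q already connected.
T U (15): add — endpoints in different components.
Edges rejected before the tree was complete: 5.

5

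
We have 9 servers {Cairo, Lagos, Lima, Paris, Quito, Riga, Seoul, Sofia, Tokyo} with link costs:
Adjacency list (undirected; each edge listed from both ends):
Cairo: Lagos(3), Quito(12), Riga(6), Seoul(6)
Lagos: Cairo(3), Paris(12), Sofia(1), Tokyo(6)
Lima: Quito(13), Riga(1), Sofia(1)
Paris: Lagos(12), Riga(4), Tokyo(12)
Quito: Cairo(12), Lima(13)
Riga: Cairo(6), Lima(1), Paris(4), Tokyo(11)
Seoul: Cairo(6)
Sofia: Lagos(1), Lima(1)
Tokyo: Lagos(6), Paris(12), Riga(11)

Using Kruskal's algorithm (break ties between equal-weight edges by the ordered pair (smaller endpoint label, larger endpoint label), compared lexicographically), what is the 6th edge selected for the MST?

Sort edges by weight, then run Kruskal:
Lagos Sofia (1): add — endpoints in different components.
Lima Riga (1): add — endpoints in different components.
Lima Sofia (1): add — endpoints in different components.
Cairo Lagos (3): add — endpoints in different components.
Paris Riga (4): add — endpoints in different components.
Cairo Riga (6): skip — Cairo and Riga already connected.
Cairo Seoul (6): add — endpoints in different components.
Lagos Tokyo (6): add — endpoints in different components.
Riga Tokyo (11): skip — Tokyo and Riga already connected.
Cairo Quito (12): add — endpoints in different components.
The 6th edge added is Cairo Seoul.

Cairo-Seoul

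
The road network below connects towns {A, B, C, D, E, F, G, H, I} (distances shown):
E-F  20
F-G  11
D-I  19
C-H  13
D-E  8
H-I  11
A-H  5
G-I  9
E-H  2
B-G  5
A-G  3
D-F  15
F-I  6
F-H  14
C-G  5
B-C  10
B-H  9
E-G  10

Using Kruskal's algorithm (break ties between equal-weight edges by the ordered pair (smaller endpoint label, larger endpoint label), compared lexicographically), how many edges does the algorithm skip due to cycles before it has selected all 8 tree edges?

1

Kruskal: consider edges lightest-first.
E-H (2): add — endpoints in different components.
A-G (3): add — endpoints in different components.
A-H (5): add — endpoints in different components.
B-G (5): add — endpoints in different components.
C-G (5): add — endpoints in different components.
F-I (6): add — endpoints in different components.
D-E (8): add — endpoints in different components.
B-H (9): skip — B and H already connected.
G-I (9): add — endpoints in different components.
Edges rejected before the tree was complete: 1.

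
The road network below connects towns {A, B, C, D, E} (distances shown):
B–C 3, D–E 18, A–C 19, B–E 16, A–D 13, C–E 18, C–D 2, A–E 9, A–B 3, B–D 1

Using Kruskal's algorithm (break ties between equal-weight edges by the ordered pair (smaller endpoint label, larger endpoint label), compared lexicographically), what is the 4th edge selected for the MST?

A-E

Sort edges by weight, then run Kruskal:
B–D (1): add — endpoints in different components.
C–D (2): add — endpoints in different components.
A–B (3): add — endpoints in different components.
B–C (3): skip — B and C already connected.
A–E (9): add — endpoints in different components.
The 4th edge added is A–E.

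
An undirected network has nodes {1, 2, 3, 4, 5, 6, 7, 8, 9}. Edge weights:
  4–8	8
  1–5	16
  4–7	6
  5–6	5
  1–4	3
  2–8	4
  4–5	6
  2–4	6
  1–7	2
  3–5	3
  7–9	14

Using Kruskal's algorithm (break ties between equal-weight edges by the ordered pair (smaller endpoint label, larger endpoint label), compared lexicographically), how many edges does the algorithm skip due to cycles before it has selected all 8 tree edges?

2

Kruskal: consider edges lightest-first.
1–7 (2): add — endpoints in different components.
1–4 (3): add — endpoints in different components.
3–5 (3): add — endpoints in different components.
2–8 (4): add — endpoints in different components.
5–6 (5): add — endpoints in different components.
2–4 (6): add — endpoints in different components.
4–5 (6): add — endpoints in different components.
4–7 (6): skip — 4 and 7 already connected.
4–8 (8): skip — 4 and 8 already connected.
7–9 (14): add — endpoints in different components.
Edges rejected before the tree was complete: 2.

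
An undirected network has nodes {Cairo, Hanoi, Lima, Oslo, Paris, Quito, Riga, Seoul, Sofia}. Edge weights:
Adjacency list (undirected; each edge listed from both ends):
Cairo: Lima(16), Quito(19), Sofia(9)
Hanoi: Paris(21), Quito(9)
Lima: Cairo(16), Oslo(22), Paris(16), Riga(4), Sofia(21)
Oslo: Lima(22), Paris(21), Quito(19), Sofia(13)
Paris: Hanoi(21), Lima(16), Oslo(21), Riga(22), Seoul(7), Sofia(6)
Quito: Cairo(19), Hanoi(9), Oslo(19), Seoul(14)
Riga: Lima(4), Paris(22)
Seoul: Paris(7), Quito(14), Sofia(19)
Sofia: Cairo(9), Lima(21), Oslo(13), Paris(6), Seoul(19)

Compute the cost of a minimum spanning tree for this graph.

Kruskal: consider edges lightest-first.
Lima-Riga (4): add — endpoints in different components.
Paris-Sofia (6): add — endpoints in different components.
Paris-Seoul (7): add — endpoints in different components.
Cairo-Sofia (9): add — endpoints in different components.
Hanoi-Quito (9): add — endpoints in different components.
Oslo-Sofia (13): add — endpoints in different components.
Quito-Seoul (14): add — endpoints in different components.
Cairo-Lima (16): add — endpoints in different components.
MST edges: Lima-Riga, Paris-Sofia, Paris-Seoul, Cairo-Sofia, Hanoi-Quito, Oslo-Sofia, Quito-Seoul, Cairo-Lima; total weight 4+6+7+9+9+13+14+16 = 78.

78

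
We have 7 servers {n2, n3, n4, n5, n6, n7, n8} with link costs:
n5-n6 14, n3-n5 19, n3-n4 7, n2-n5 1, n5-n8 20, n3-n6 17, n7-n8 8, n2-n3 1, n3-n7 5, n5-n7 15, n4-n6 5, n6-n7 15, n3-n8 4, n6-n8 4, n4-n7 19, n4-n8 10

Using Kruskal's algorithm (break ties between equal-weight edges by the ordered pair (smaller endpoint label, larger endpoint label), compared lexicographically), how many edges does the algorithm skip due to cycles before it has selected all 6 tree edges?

0

Kruskal's algorithm — process edges by increasing weight (ties by edge label):
n2-n3 (1): add. Components now {n2,n3} {n8} {n6} {n4} {n5} {n7}
n2-n5 (1): add. Components now {n2,n3,n5} {n8} {n6} {n4} {n7}
n3-n8 (4): add. Components now {n2,n3,n5,n8} {n6} {n4} {n7}
n6-n8 (4): add. Components now {n2,n3,n5,n6,n8} {n4} {n7}
n3-n7 (5): add. Components now {n2,n3,n5,n6,n7,n8} {n4}
n4-n6 (5): add. Components now {n2,n3,n4,n5,n6,n7,n8}
Edges rejected before the tree was complete: 0.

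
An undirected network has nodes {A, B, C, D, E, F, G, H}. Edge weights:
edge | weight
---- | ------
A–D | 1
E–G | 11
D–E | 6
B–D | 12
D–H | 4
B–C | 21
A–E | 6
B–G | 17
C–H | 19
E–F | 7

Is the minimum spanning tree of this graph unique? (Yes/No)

No

Sort edges by weight, then run Kruskal:
A–D (1): add — endpoints in different components.
D–H (4): add — endpoints in different components.
A–E (6): add — endpoints in different components.
D–E (6): skip — D and E already connected.
E–F (7): add — endpoints in different components.
E–G (11): add — endpoints in different components.
B–D (12): add — endpoints in different components.
B–G (17): skip — B and G already connected.
C–H (19): add — endpoints in different components.
Non-tree edge D–E has weight 6, equal to the heaviest edge on its tree cycle — swapping gives another MST of the same weight. Not unique.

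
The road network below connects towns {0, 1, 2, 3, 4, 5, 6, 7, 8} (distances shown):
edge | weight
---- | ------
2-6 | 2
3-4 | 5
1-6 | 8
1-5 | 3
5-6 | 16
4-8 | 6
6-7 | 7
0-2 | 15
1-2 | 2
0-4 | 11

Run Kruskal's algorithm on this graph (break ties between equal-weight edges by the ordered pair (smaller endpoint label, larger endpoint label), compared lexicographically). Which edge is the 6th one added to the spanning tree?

6-7

Kruskal: consider edges lightest-first.
1-2 (2): add — endpoints in different components.
2-6 (2): add — endpoints in different components.
1-5 (3): add — endpoints in different components.
3-4 (5): add — endpoints in different components.
4-8 (6): add — endpoints in different components.
6-7 (7): add — endpoints in different components.
1-6 (8): skip — 1 and 6 already connected.
0-4 (11): add — endpoints in different components.
0-2 (15): add — endpoints in different components.
The 6th edge added is 6-7.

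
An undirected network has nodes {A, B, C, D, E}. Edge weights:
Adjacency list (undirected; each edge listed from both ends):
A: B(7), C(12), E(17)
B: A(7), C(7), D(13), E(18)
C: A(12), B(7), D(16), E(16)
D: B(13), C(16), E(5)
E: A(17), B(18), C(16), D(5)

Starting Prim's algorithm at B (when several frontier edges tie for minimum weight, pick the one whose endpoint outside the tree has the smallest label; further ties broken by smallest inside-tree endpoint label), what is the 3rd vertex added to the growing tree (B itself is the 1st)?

Grow the tree from B using Prim:
Step 1: frontier [A B 7, B C 7, B D 13, B E 18] → take A B (7); add A.
Step 2: frontier [A C 12, A E 17, B C 7, B D 13, B E 18] → take B C (7); add C.
Step 3: frontier [A E 17, B D 13, B E 18, C D 16, C E 16] → take B D (13); add D.
Step 4: frontier [A E 17, B E 18, C E 16, D E 5] → take D E (5); add E.
Vertex order: B, A, C, D, E. The 3rd vertex is C.

C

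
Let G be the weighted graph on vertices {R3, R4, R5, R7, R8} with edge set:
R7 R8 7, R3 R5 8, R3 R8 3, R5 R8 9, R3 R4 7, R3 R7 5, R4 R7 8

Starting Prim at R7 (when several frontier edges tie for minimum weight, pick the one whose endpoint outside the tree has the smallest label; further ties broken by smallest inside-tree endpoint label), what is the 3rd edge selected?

Prim, starting at R7.
Step 1: frontier [R3 R7 5, R7 R8 7, R4 R7 8] → take R3 R7 (5); add R3.
Step 2: frontier [R3 R8 3, R3 R4 7, R3 R5 8, R7 R8 7, R4 R7 8] → take R3 R8 (3); add R8.
Step 3: frontier [R3 R4 7, R3 R5 8, R4 R7 8, R5 R8 9] → take R3 R4 (7); add R4.
Step 4: frontier [R3 R5 8, R5 R8 9] → take R3 R5 (8); add R5.
The 3rd edge added is R3 R4.

R3-R4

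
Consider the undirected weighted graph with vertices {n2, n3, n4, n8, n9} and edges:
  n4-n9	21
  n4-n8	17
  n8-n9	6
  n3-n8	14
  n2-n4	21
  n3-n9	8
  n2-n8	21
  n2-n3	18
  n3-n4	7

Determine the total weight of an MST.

39

Grow the tree from n3 using Prim:
Step 1: cheapest edge leaving the tree is n3-n4 (7); add n4.
Step 2: cheapest edge leaving the tree is n3-n9 (8); add n9.
Step 3: cheapest edge leaving the tree is n8-n9 (6); add n8.
Step 4: cheapest edge leaving the tree is n2-n3 (18); add n2.
MST edges: n3-n4, n3-n9, n8-n9, n2-n3; total weight 7+8+6+18 = 39.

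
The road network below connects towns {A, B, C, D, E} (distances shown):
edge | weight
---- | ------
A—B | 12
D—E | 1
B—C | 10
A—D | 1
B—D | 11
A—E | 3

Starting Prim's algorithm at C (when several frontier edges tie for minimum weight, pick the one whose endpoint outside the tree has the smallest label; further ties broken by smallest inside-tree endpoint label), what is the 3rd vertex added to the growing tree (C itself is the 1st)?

Grow the tree from C using Prim:
Step 1: frontier [B—C 10] → take B—C (10); add B.
Step 2: frontier [B—D 11, A—B 12] → take B—D (11); add D.
Step 3: frontier [A—B 12, A—D 1, D—E 1] → take A—D (1); add A.
Step 4: frontier [A—E 3, D—E 1] → take D—E (1); add E.
Vertex order: C, B, D, A, E. The 3rd vertex is D.

D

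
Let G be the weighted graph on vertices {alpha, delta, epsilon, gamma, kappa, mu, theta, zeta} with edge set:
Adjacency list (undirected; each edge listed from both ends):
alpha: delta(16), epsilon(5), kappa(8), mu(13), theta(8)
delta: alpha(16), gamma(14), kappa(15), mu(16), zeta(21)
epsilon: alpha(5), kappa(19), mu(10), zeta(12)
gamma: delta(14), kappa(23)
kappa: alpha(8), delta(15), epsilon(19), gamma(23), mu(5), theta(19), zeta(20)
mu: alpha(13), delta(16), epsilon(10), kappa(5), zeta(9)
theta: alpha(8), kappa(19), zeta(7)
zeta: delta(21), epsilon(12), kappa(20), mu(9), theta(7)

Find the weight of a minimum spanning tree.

Grow the tree from zeta using Prim:
Step 1: cheapest edge leaving the tree is theta-zeta (7); add theta.
Step 2: cheapest edge leaving the tree is alpha-theta (8); add alpha.
Step 3: cheapest edge leaving the tree is alpha-epsilon (5); add epsilon.
Step 4: cheapest edge leaving the tree is alpha-kappa (8); add kappa.
Step 5: cheapest edge leaving the tree is kappa-mu (5); add mu.
Step 6: cheapest edge leaving the tree is delta-kappa (15); add delta.
Step 7: cheapest edge leaving the tree is delta-gamma (14); add gamma.
MST edges: theta-zeta, alpha-theta, alpha-epsilon, alpha-kappa, kappa-mu, delta-kappa, delta-gamma; total weight 7+8+5+8+5+15+14 = 62.

62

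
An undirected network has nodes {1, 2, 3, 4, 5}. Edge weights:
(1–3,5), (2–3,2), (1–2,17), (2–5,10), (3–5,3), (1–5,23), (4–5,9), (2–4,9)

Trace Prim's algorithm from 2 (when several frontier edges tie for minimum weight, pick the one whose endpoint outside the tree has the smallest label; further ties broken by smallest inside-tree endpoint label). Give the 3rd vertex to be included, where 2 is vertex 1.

Prim's algorithm from 2:
Step 1: cheapest edge leaving the tree is 2–3 (2); add 3.
Step 2: cheapest edge leaving the tree is 3–5 (3); add 5.
Step 3: cheapest edge leaving the tree is 1–3 (5); add 1.
Step 4: cheapest edge leaving the tree is 2–4 (9); add 4.
Vertex order: 2, 3, 5, 1, 4. The 3rd vertex is 5.

5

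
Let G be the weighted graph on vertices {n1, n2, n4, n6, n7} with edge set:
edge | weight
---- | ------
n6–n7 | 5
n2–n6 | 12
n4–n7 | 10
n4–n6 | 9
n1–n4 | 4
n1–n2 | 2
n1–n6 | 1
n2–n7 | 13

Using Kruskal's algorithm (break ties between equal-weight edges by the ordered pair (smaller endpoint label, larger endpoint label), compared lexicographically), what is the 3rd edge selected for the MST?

Kruskal's algorithm — process edges by increasing weight (ties by edge label):
n1–n6 (1): add. Components now {n2} {n1,n6} {n7} {n4}
n1–n2 (2): add. Components now {n1,n2,n6} {n7} {n4}
n1–n4 (4): add. Components now {n1,n2,n4,n6} {n7}
n6–n7 (5): add. Components now {n1,n2,n4,n6,n7}
The 3rd edge added is n1–n4.

n1-n4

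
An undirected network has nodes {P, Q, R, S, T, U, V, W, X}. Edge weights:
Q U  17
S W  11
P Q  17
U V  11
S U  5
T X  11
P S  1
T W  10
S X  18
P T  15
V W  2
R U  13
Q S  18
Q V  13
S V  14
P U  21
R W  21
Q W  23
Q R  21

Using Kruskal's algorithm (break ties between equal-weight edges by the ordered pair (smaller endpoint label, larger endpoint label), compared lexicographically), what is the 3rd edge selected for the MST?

Kruskal: consider edges lightest-first.
P S (1): add — endpoints in different components.
V W (2): add — endpoints in different components.
S U (5): add — endpoints in different components.
T W (10): add — endpoints in different components.
S W (11): add — endpoints in different components.
T X (11): add — endpoints in different components.
U V (11): skip — U and V already connected.
Q V (13): add — endpoints in different components.
R U (13): add — endpoints in different components.
The 3rd edge added is S U.

S-U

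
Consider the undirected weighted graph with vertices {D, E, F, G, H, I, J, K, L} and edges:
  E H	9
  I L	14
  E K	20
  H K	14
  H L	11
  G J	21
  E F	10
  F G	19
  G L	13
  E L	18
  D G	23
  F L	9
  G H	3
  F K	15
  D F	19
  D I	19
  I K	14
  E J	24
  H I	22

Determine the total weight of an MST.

Prim, starting at G.
Step 1: cheapest edge leaving the tree is G H (3); add H.
Step 2: cheapest edge leaving the tree is E H (9); add E.
Step 3: cheapest edge leaving the tree is E F (10); add F.
Step 4: cheapest edge leaving the tree is F L (9); add L.
Step 5: cheapest edge leaving the tree is I L (14); add I.
Step 6: cheapest edge leaving the tree is H K (14); add K.
Step 7: cheapest edge leaving the tree is D F (19); add D.
Step 8: cheapest edge leaving the tree is G J (21); add J.
MST edges: G H, E H, E F, F L, I L, H K, D F, G J; total weight 3+9+10+9+14+14+19+21 = 99.

99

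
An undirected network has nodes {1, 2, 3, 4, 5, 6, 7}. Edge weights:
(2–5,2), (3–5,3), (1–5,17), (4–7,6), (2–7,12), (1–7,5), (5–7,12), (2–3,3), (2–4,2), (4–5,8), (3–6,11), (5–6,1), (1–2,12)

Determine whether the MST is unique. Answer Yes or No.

Kruskal's algorithm — process edges by increasing weight (ties by edge label):
5–6 (1): add — endpoints in different components.
2–4 (2): add — endpoints in different components.
2–5 (2): add — endpoints in different components.
2–3 (3): add — endpoints in different components.
3–5 (3): skip — 3 and 5 already connected.
1–7 (5): add — endpoints in different components.
4–7 (6): add — endpoints in different components.
Non-tree edge 3–5 has weight 3, equal to the heaviest edge on its tree cycle — swapping gives another MST of the same weight. Not unique.

No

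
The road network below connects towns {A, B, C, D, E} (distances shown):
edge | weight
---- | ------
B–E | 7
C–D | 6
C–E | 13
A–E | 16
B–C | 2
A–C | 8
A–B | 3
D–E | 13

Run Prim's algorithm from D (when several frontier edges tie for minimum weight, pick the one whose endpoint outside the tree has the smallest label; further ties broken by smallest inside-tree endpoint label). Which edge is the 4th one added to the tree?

B-E

Prim, starting at D.
Step 1: cheapest edge leaving the tree is C–D (6); add C.
Step 2: cheapest edge leaving the tree is B–C (2); add B.
Step 3: cheapest edge leaving the tree is A–B (3); add A.
Step 4: cheapest edge leaving the tree is B–E (7); add E.
The 4th edge added is B–E.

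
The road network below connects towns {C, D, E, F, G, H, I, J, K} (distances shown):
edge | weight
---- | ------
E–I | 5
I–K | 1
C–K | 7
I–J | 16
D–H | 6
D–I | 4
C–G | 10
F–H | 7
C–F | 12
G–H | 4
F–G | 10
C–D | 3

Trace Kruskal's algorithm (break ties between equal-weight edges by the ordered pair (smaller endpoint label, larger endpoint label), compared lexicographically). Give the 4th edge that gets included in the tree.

Sort edges by weight, then run Kruskal:
I–K (1): add — endpoints in different components.
C–D (3): add — endpoints in different components.
D–I (4): add — endpoints in different components.
G–H (4): add — endpoints in different components.
E–I (5): add — endpoints in different components.
D–H (6): add — endpoints in different components.
C–K (7): skip — C and K already connected.
F–H (7): add — endpoints in different components.
C–G (10): skip — C and G already connected.
F–G (10): skip — F and G already connected.
C–F (12): skip — C and F already connected.
I–J (16): add — endpoints in different components.
The 4th edge added is G–H.

G-H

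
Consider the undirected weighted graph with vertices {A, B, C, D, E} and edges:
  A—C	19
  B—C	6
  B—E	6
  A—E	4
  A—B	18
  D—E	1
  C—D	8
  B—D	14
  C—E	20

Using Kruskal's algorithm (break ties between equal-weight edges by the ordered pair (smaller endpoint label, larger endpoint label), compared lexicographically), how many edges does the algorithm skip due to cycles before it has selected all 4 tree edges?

Kruskal's algorithm — process edges by increasing weight (ties by edge label):
D—E (1): add. Components now {A} {B} {C} {D,E}
A—E (4): add. Components now {A,D,E} {B} {C}
B—C (6): add. Components now {A,D,E} {B,C}
B—E (6): add. Components now {A,B,C,D,E}
Edges rejected before the tree was complete: 0.

0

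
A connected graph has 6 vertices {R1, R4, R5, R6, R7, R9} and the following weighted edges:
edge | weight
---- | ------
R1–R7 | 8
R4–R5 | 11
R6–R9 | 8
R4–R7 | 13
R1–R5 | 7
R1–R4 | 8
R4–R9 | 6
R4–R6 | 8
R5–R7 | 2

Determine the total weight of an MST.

Grow the tree from R5 using Prim:
Step 1: cheapest edge leaving the tree is R5–R7 (2); add R7.
Step 2: cheapest edge leaving the tree is R1–R5 (7); add R1.
Step 3: cheapest edge leaving the tree is R1–R4 (8); add R4.
Step 4: cheapest edge leaving the tree is R4–R9 (6); add R9.
Step 5: cheapest edge leaving the tree is R4–R6 (8); add R6.
MST edges: R5–R7, R1–R5, R1–R4, R4–R9, R4–R6; total weight 2+7+8+6+8 = 31.

31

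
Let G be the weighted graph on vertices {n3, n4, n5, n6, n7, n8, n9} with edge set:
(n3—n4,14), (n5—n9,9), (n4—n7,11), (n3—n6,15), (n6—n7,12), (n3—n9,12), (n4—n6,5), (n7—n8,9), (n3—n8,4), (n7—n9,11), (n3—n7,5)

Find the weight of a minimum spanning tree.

Grow the tree from n7 using Prim:
Step 1: cheapest edge leaving the tree is n3—n7 (5); add n3.
Step 2: cheapest edge leaving the tree is n3—n8 (4); add n8.
Step 3: cheapest edge leaving the tree is n4—n7 (11); add n4.
Step 4: cheapest edge leaving the tree is n4—n6 (5); add n6.
Step 5: cheapest edge leaving the tree is n7—n9 (11); add n9.
Step 6: cheapest edge leaving the tree is n5—n9 (9); add n5.
MST edges: n3—n7, n3—n8, n4—n7, n4—n6, n7—n9, n5—n9; total weight 5+4+11+5+11+9 = 45.

45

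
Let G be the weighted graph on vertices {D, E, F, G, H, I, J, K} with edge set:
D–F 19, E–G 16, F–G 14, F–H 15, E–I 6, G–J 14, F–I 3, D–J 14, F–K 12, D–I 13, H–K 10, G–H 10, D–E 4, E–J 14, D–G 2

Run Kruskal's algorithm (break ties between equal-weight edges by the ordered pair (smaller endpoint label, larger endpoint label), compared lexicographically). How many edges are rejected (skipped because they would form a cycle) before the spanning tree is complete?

2

Kruskal: consider edges lightest-first.
D–G (2): add — endpoints in different components.
F–I (3): add — endpoints in different components.
D–E (4): add — endpoints in different components.
E–I (6): add — endpoints in different components.
G–H (10): add — endpoints in different components.
H–K (10): add — endpoints in different components.
F–K (12): skip — F and K already connected.
D–I (13): skip — D and I already connected.
D–J (14): add — endpoints in different components.
Edges rejected before the tree was complete: 2.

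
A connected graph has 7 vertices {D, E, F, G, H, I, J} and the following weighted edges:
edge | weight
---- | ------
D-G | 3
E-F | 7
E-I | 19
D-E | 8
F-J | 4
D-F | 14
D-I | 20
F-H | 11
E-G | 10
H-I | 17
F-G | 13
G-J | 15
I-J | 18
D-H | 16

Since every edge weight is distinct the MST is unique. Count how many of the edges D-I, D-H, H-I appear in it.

1

Sort edges by weight, then run Kruskal:
D-G (3): add — endpoints in different components.
F-J (4): add — endpoints in different components.
E-F (7): add — endpoints in different components.
D-E (8): add — endpoints in different components.
E-G (10): skip — E and G already connected.
F-H (11): add — endpoints in different components.
F-G (13): skip — F and G already connected.
D-F (14): skip — D and F already connected.
G-J (15): skip — G and J already connected.
D-H (16): skip — D and H already connected.
H-I (17): add — endpoints in different components.
MST edge set: {D-G, F-J, E-F, D-E, F-H, H-I}.
Of the listed edges, {H-I} are in the MST → 1.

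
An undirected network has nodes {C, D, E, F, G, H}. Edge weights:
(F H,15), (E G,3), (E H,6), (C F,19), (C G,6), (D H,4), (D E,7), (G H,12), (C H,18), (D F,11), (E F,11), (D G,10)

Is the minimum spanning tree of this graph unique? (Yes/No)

No

Kruskal's algorithm — process edges by increasing weight (ties by edge label):
E G (3): add — endpoints in different components.
D H (4): add — endpoints in different components.
C G (6): add — endpoints in different components.
E H (6): add — endpoints in different components.
D E (7): skip — D and E already connected.
D G (10): skip — D and G already connected.
D F (11): add — endpoints in different components.
Non-tree edge E F has weight 11, equal to the heaviest edge on its tree cycle — swapping gives another MST of the same weight. Not unique.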